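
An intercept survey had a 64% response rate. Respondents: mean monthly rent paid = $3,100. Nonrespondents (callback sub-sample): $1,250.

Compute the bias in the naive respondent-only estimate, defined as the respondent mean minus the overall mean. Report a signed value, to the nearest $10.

+$670

Nonresponse fraction = 1 − 0.64 = 0.36.
Bias = (nonresponse fraction) × (respondent mean − nonrespondent mean)
     = 0.36 × (3100 − 1250) = 0.36 × 1850 = 666.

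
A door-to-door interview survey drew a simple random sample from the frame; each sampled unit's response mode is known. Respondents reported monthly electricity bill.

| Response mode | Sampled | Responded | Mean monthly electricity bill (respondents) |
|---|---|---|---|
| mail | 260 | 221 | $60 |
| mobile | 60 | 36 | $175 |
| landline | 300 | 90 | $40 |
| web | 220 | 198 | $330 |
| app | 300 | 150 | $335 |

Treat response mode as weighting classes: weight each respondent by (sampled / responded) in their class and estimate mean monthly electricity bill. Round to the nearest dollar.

Response rates by class: mail 221/260 = 85%, mobile 36/60 = 60%, landline 90/300 = 30%, web 198/220 = 90%, app 150/300 = 50%.
Weighting each respondent by the inverse class response rate inflates each class back to its sampled size, so the class weight is n_sampled:
  mail: 260 × 60 = 15,600
  mobile: 60 × 175 = 10,500
  landline: 300 × 40 = 12,000
  web: 220 × 330 = 72,600
  app: 300 × 335 = 100,500
Adjusted estimate = 211,200 / 1,140 = 185.263 → $185.

$185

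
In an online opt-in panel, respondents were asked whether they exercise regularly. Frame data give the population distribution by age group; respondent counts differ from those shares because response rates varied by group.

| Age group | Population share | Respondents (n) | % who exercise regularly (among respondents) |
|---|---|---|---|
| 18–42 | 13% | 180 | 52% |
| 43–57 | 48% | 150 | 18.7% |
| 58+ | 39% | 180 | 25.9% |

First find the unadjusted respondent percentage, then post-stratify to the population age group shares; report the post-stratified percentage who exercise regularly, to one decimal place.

Without adjustment, the pooled respondent share is:
  (180/510)×52 + (150/510)×18.7 + (180/510)×25.9 = 32.9941%
Post-stratifying to population shares instead:
  0.13×52 + 0.48×18.7 + 0.39×25.9 = 25.837%

25.8%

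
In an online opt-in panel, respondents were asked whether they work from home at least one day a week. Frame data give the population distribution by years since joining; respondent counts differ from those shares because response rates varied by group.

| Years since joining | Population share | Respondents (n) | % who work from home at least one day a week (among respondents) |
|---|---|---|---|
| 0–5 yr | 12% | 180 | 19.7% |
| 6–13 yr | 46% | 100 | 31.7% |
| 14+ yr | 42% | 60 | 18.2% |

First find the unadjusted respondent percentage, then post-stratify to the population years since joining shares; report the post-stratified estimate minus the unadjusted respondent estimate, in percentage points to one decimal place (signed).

+1.6 percentage points

Naive respondent-only estimate (weights = respondent counts):
  (180/340)×19.7 + (100/340)×31.7 + (60/340)×18.2 = 22.9647%
Reweighting by population years since joining shares:
  0.12×19.7 + 0.46×31.7 + 0.42×18.2 = 24.59%
Difference = 24.59 − 22.9647 = 1.6253 pp.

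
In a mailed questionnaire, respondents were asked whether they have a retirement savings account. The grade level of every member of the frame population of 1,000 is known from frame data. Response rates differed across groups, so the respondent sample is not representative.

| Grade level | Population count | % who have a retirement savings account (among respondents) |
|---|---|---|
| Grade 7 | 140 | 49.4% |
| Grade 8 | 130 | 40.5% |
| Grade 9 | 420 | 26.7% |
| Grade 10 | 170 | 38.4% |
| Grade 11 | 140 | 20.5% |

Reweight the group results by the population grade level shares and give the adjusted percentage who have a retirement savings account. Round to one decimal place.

32.8%

Reweight to the known grade level distribution:
  Grade 7: (140/1,000) × 49.4 = 6.916
  Grade 8: (130/1,000) × 40.5 = 5.265
  Grade 9: (420/1,000) × 26.7 = 11.214
  Grade 10: (170/1,000) × 38.4 = 6.528
  Grade 11: (140/1,000) × 20.5 = 2.87
Post-stratified estimate = 32.793 → 32.8%.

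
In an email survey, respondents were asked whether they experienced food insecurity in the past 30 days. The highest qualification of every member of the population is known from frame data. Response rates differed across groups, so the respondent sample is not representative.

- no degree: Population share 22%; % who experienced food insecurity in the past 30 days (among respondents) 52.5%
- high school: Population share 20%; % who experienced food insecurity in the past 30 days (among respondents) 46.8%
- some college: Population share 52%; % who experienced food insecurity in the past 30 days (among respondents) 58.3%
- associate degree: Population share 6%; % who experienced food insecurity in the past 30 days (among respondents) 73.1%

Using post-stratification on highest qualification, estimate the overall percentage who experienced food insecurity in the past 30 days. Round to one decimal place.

55.6%

Weight each group's respondent value by its population share:
  no degree: 0.22 × 52.5 = 11.55
  high school: 0.2 × 46.8 = 9.36
  some college: 0.52 × 58.3 = 30.316
  associate degree: 0.06 × 73.1 = 4.386
Post-stratified estimate = 55.612 → 55.6%.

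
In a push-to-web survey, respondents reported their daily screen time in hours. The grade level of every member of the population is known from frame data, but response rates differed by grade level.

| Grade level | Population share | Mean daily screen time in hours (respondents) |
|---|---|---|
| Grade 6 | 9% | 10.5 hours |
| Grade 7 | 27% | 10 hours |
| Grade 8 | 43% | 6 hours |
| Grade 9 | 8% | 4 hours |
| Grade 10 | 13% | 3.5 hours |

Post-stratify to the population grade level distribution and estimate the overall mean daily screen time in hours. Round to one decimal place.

7.0

Each cell contributes population-share × respondent value:
  Grade 6: 0.09 × 10.5 = 0.945
  Grade 7: 0.27 × 10 = 2.7
  Grade 8: 0.43 × 6 = 2.58
  Grade 9: 0.08 × 4 = 0.32
  Grade 10: 0.13 × 3.5 = 0.455
Post-stratified estimate = 7 → 7.0.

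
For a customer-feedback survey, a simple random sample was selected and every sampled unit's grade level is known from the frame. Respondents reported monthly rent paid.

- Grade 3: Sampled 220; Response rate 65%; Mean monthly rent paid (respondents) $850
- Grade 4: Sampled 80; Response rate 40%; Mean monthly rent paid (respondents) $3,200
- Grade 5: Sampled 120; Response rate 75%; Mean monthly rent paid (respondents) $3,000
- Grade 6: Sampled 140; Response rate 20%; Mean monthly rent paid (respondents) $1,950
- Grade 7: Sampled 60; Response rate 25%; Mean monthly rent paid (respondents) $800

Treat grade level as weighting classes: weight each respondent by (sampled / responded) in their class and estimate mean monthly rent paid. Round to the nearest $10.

Weighting each respondent by the inverse class response rate inflates each class back to its sampled size, so the class weight is n_sampled:
  Grade 3: 220 × 850 = 187,000
  Grade 4: 80 × 3200 = 256,000
  Grade 5: 120 × 3000 = 360,000
  Grade 6: 140 × 1950 = 273,000
  Grade 7: 60 × 800 = 48,000
Adjusted estimate = 1,124,000 / 620 = 1812.9 → $1,810.

$1,810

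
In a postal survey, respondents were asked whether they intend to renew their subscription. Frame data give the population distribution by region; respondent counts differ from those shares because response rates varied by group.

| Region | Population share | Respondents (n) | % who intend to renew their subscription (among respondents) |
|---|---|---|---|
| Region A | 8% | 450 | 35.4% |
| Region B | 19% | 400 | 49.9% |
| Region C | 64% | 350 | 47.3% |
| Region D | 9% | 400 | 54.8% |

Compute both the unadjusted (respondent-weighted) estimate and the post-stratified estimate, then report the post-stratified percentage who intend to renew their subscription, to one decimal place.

47.5%

Naive respondent-only estimate (weights = respondent counts):
  (450/1600)×35.4 + (400/1600)×49.9 + (350/1600)×47.3 + (400/1600)×54.8 = 46.4781%
Post-stratifying to population shares instead:
  0.08×35.4 + 0.19×49.9 + 0.64×47.3 + 0.09×54.8 = 47.517%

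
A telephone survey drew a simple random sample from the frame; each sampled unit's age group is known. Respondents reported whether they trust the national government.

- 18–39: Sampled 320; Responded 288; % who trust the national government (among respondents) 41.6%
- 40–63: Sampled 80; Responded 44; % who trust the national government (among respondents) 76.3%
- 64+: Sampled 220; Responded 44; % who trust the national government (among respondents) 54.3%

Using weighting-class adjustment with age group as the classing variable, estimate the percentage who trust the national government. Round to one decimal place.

50.6%

Response rates by class: 18–39 288/320 = 90%, 40–63 44/80 = 55%, 64+ 44/220 = 20%.
Each respondent's weight = sampled/responded in their class; summing within a class gives n_sampled, so:
  18–39: 320 × 41.6 = 13,312
  40–63: 80 × 76.3 = 6104
  64+: 220 × 54.3 = 11,946
Adjusted estimate = 31,362 / 620 = 50.5839 → 50.6%.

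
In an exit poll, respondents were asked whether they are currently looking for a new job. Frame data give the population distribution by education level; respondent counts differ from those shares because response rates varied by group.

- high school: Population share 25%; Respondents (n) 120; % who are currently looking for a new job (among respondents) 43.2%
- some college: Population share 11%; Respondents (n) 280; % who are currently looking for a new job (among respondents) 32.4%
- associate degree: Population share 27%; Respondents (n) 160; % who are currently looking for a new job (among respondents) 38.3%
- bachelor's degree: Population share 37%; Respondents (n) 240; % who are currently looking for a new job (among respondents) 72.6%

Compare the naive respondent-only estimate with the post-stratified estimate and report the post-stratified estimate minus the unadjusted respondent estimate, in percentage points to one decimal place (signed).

Without adjustment, the pooled respondent share is:
  (120/800)×43.2 + (280/800)×32.4 + (160/800)×38.3 + (240/800)×72.6 = 47.26%
Post-stratified estimate weights by population shares:
  0.25×43.2 + 0.11×32.4 + 0.27×38.3 + 0.37×72.6 = 51.567%
Difference = 51.567 − 47.26 = 4.307 pp.

+4.3 percentage points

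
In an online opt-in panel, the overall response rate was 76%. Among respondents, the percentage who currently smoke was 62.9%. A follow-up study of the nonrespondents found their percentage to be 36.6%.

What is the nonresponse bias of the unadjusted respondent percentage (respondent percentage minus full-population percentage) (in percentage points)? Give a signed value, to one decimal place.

+6.3 percentage points

Nonresponse fraction = 1 − 0.76 = 0.24.
Bias = (nonresponse fraction) × (respondent percentage − nonrespondent percentage)
     = 0.24 × (62.9 − 36.6) = 0.24 × 26.3 = 6.312.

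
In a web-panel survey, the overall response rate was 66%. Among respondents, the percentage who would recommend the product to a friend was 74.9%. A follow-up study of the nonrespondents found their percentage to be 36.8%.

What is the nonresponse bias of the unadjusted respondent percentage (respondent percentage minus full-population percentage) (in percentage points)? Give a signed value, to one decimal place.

Nonresponse fraction = 1 − 0.66 = 0.34.
Bias = (nonresponse fraction) × (respondent percentage − nonrespondent percentage)
     = 0.34 × (74.9 − 36.8) = 0.34 × 38.1 = 12.954.

+13.0 percentage points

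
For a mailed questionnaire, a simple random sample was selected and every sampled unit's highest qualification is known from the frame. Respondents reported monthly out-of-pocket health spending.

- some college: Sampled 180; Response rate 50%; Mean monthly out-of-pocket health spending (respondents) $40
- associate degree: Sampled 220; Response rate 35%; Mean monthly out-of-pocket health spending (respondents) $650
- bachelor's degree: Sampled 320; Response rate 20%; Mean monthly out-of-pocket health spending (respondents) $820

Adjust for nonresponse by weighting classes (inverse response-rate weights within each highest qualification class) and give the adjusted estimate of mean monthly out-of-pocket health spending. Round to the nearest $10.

Inverse-response-rate weighting restores each class to its sampled count, so class totals weight by n_sampled:
  some college: 180 × 40 = 7200
  associate degree: 220 × 650 = 143,000
  bachelor's degree: 320 × 820 = 262,400
Adjusted estimate = 412,600 / 720 = 573.056 → $570.

$570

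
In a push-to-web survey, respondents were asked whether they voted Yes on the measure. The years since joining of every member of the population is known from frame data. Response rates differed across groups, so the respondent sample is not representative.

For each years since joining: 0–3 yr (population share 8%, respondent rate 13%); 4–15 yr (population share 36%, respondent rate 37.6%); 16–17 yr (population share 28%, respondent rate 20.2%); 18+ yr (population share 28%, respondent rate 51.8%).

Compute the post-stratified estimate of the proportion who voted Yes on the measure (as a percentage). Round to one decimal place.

34.7%

Weight each group's respondent value by its population share:
  0–3 yr: 0.08 × 13 = 1.04
  4–15 yr: 0.36 × 37.6 = 13.536
  16–17 yr: 0.28 × 20.2 = 5.656
  18+ yr: 0.28 × 51.8 = 14.504
Post-stratified estimate = 34.736 → 34.7%.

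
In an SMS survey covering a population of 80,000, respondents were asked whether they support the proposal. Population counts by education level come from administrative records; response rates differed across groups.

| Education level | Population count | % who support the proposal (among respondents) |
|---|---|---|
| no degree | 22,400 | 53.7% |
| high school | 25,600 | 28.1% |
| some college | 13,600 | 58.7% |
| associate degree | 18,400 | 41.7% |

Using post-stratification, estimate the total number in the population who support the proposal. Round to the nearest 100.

34,900

Each cell contributes its population count × the respondent rate:
  no degree: 22,400 × 53.7% = 12028.8
  high school: 25,600 × 28.1% = 7193.6
  some college: 13,600 × 58.7% = 7983.2
  associate degree: 18,400 × 41.7% = 7672.8
Estimated total = 34878.4 → 34,900.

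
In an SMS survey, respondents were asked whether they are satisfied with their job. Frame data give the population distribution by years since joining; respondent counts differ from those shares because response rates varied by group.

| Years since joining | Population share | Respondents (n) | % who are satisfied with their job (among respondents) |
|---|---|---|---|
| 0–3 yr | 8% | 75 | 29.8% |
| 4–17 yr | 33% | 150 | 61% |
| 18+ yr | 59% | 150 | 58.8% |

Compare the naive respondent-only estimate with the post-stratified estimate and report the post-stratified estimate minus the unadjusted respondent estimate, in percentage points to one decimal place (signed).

+3.3 percentage points

Naive respondent-only estimate (weights = respondent counts):
  (75/375)×29.8 + (150/375)×61 + (150/375)×58.8 = 53.88%
Post-stratified estimate weights by population shares:
  0.08×29.8 + 0.33×61 + 0.59×58.8 = 57.206%
Difference = 57.206 − 53.88 = 3.326 pp.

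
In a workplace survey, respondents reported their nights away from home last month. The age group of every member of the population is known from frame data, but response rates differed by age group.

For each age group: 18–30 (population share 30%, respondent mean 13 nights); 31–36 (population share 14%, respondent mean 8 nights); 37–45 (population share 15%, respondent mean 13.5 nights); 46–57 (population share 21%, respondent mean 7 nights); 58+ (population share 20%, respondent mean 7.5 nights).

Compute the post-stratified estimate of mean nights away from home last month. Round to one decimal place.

Weight each group's respondent value by its population share:
  18–30: 0.3 × 13 = 3.9
  31–36: 0.14 × 8 = 1.12
  37–45: 0.15 × 13.5 = 2.025
  46–57: 0.21 × 7 = 1.47
  58+: 0.2 × 7.5 = 1.5
Post-stratified estimate = 10.015 → 10.0.

10.0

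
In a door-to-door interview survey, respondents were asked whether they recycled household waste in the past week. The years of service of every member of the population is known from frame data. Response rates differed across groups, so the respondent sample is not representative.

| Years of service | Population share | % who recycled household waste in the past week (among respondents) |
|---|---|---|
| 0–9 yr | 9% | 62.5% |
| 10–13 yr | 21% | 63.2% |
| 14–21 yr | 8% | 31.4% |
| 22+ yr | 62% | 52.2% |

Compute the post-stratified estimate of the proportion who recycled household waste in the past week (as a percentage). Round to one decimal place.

53.8%

Weight each group's respondent value by its population share:
  0–9 yr: 0.09 × 62.5 = 5.625
  10–13 yr: 0.21 × 63.2 = 13.272
  14–21 yr: 0.08 × 31.4 = 2.512
  22+ yr: 0.62 × 52.2 = 32.364
Post-stratified estimate = 53.773 → 53.8%.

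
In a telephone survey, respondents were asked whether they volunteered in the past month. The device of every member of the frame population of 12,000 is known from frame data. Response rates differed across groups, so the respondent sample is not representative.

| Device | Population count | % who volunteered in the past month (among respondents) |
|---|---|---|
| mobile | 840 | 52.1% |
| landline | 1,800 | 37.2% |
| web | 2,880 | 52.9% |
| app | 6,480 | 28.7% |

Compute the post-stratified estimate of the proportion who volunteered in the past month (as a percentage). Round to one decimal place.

Weight each group's respondent value by its population share:
  mobile: (840/12,000) × 52.1 = 3.647
  landline: (1,800/12,000) × 37.2 = 5.58
  web: (2,880/12,000) × 52.9 = 12.696
  app: (6,480/12,000) × 28.7 = 15.498
Post-stratified estimate = 37.421 → 37.4%.

37.4%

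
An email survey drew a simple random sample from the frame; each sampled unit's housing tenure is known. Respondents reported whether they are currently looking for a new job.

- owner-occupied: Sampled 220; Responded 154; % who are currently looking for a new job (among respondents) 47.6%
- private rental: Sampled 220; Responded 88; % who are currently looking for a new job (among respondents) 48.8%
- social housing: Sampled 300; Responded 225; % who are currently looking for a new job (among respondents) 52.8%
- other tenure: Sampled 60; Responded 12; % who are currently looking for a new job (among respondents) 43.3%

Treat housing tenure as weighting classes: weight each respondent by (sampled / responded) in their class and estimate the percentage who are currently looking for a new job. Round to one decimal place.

49.6%

Response rates by class: owner-occupied 154/220 = 70%, private rental 88/220 = 40%, social housing 225/300 = 75%, other tenure 12/60 = 20%.
Weighting each respondent by the inverse class response rate inflates each class back to its sampled size, so the class weight is n_sampled:
  owner-occupied: 220 × 47.6 = 10,472
  private rental: 220 × 48.8 = 10,736
  social housing: 300 × 52.8 = 15,840
  other tenure: 60 × 43.3 = 2598
Adjusted estimate = 39,646 / 800 = 49.5575 → 49.6%.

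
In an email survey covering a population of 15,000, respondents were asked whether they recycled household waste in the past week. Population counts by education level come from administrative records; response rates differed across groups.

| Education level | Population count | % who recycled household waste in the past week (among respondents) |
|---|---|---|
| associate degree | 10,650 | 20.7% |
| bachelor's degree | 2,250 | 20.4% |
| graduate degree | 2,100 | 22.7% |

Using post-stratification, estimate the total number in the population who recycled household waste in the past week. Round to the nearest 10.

Each cell contributes its population count × the respondent rate:
  associate degree: 10,650 × 20.7% = 2204.55
  bachelor's degree: 2,250 × 20.4% = 459
  graduate degree: 2,100 × 22.7% = 476.7
Estimated total = 3140.25 → 3,140.

3,140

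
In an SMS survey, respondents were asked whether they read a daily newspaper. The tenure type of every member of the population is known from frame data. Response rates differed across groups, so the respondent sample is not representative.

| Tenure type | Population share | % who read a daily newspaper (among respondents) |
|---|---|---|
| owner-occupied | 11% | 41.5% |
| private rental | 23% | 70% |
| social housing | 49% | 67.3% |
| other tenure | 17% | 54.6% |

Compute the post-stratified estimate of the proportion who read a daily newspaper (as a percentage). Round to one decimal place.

62.9%

Reweight to the known tenure type distribution:
  owner-occupied: 0.11 × 41.5 = 4.565
  private rental: 0.23 × 70 = 16.1
  social housing: 0.49 × 67.3 = 32.977
  other tenure: 0.17 × 54.6 = 9.282
Post-stratified estimate = 62.924 → 62.9%.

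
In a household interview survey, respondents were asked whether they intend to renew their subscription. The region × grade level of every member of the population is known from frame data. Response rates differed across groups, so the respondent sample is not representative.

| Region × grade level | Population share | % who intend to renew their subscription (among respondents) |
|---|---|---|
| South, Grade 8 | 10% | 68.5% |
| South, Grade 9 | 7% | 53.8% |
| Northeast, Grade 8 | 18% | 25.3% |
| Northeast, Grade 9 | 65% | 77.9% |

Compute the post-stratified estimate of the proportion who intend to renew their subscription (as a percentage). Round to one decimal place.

65.8%

Each cell contributes population-share × respondent value:
  South, Grade 8: 0.1 × 68.5 = 6.85
  South, Grade 9: 0.07 × 53.8 = 3.766
  Northeast, Grade 8: 0.18 × 25.3 = 4.554
  Northeast, Grade 9: 0.65 × 77.9 = 50.635
Post-stratified estimate = 65.805 → 65.8%.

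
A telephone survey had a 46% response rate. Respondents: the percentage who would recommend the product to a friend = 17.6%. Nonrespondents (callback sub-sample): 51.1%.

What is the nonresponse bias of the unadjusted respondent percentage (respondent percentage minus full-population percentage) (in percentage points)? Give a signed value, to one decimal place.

-18.1 percentage points

Nonresponse fraction = 1 − 0.46 = 0.54.
Bias = (nonresponse fraction) × (respondent percentage − nonrespondent percentage)
     = 0.54 × (17.6 − 51.1) = 0.54 × -33.5 = -18.09.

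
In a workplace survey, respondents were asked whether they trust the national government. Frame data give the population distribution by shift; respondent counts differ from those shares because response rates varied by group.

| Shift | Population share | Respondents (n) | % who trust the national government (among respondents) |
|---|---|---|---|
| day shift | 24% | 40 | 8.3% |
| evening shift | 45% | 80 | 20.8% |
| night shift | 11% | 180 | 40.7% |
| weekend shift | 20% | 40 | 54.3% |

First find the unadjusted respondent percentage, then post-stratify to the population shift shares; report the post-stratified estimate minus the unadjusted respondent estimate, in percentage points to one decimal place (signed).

-7.1 percentage points

Without adjustment, the pooled respondent share is:
  (40/340)×8.3 + (80/340)×20.8 + (180/340)×40.7 + (40/340)×54.3 = 33.8059%
Reweighting by population shift shares:
  0.24×8.3 + 0.45×20.8 + 0.11×40.7 + 0.2×54.3 = 26.689%
Difference = 26.689 − 33.8059 = -7.1169 pp.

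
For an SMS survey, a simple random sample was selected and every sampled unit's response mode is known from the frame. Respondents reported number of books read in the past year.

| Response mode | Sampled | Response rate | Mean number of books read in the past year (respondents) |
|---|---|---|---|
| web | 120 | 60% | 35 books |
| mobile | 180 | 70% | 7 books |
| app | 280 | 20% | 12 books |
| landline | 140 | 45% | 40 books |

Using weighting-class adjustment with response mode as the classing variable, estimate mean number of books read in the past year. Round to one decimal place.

With weight = n_sampled/n_responded per class, the weighted class total is n_sampled:
  web: 120 × 35 = 4200
  mobile: 180 × 7 = 1260
  app: 280 × 12 = 3360
  landline: 140 × 40 = 5600
Adjusted estimate = 14,420 / 720 = 20.0278 → 20.0.

20.0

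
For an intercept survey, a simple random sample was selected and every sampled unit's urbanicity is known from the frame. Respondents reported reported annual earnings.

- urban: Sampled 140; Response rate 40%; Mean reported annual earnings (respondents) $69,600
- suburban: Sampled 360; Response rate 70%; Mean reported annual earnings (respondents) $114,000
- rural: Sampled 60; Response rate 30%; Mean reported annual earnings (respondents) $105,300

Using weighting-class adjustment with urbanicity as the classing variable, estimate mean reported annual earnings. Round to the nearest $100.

Inverse-response-rate weighting restores each class to its sampled count, so class totals weight by n_sampled:
  urban: 140 × 69,600 = 9,744,000
  suburban: 360 × 114,000 = 41,040,000
  rural: 60 × 105,300 = 6,318,000
Adjusted estimate = 57,102,000 / 560 = 101968 → $102,000.

$102,000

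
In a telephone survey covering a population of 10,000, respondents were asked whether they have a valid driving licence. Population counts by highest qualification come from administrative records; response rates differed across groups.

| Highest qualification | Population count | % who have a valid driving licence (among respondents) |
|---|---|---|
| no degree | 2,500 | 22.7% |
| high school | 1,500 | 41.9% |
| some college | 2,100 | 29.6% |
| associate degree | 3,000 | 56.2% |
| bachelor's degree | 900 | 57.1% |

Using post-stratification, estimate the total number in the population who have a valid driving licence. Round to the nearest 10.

4,020

Estimated count per cell = population count × respondent percentage:
  no degree: 2,500 × 22.7% = 567.5
  high school: 1,500 × 41.9% = 628.5
  some college: 2,100 × 29.6% = 621.6
  associate degree: 3,000 × 56.2% = 1686
  bachelor's degree: 900 × 57.1% = 513.9
Estimated total = 4017.5 → 4,020.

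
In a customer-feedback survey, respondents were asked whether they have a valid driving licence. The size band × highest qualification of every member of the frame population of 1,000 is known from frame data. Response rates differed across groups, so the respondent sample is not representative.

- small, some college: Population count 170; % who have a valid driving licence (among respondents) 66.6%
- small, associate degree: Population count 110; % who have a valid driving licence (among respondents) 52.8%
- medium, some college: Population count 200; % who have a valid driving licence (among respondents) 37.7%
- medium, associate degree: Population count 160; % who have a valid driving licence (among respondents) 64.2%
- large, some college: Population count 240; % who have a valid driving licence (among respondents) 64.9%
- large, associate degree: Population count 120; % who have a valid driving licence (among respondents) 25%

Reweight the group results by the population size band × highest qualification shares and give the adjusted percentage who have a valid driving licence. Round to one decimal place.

Each cell contributes population-share × respondent value:
  small, some college: (170/1,000) × 66.6 = 11.322
  small, associate degree: (110/1,000) × 52.8 = 5.808
  medium, some college: (200/1,000) × 37.7 = 7.54
  medium, associate degree: (160/1,000) × 64.2 = 10.272
  large, some college: (240/1,000) × 64.9 = 15.576
  large, associate degree: (120/1,000) × 25 = 3
Post-stratified estimate = 53.518 → 53.5%.

53.5%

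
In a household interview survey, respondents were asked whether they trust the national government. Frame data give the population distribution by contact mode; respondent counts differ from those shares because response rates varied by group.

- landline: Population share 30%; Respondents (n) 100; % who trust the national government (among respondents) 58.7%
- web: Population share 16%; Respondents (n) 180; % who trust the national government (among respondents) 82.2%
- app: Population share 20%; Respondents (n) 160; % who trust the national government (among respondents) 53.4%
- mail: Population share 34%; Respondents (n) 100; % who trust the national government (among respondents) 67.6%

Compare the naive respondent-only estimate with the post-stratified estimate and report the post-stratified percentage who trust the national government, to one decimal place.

64.4%

Naive respondent-only estimate (weights = respondent counts):
  (100/540)×58.7 + (180/540)×82.2 + (160/540)×53.4 + (100/540)×67.6 = 66.6111%
Reweighting by population contact mode shares:
  0.3×58.7 + 0.16×82.2 + 0.2×53.4 + 0.34×67.6 = 64.426%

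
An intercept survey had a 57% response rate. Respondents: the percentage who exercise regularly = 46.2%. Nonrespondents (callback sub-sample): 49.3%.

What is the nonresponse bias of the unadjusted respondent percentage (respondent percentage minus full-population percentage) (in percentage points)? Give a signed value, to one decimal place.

Nonresponse fraction = 1 − 0.57 = 0.43.
Bias = (nonresponse fraction) × (respondent percentage − nonrespondent percentage)
     = 0.43 × (46.2 − 49.3) = 0.43 × -3.1 = -1.333.

-1.3 percentage points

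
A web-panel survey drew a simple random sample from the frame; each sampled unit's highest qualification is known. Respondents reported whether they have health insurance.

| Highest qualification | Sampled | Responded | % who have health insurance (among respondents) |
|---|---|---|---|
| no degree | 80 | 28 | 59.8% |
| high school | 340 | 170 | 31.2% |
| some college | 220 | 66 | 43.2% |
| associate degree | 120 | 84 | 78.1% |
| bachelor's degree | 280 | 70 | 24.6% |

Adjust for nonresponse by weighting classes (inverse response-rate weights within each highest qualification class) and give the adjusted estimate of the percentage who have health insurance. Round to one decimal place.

39.6%

Class response rates: no degree 28/80 = 35%, high school 170/340 = 50%, some college 66/220 = 30%, associate degree 84/120 = 70%, bachelor's degree 70/280 = 25%.
Weighting each respondent by the inverse class response rate inflates each class back to its sampled size, so the class weight is n_sampled:
  no degree: 80 × 59.8 = 4784
  high school: 340 × 31.2 = 10,608
  some college: 220 × 43.2 = 9504
  associate degree: 120 × 78.1 = 9372
  bachelor's degree: 280 × 24.6 = 6888
Adjusted estimate = 41,156 / 1,040 = 39.5731 → 39.6%.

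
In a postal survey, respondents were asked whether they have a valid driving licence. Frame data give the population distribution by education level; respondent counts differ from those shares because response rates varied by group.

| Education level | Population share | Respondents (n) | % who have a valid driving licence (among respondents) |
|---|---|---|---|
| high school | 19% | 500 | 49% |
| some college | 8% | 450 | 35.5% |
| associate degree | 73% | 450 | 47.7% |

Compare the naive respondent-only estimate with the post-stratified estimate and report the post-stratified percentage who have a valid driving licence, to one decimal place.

47.0%

Naive respondent-only estimate (weights = respondent counts):
  (500/1400)×49 + (450/1400)×35.5 + (450/1400)×47.7 = 44.2429%
Post-stratifying to population shares instead:
  0.19×49 + 0.08×35.5 + 0.73×47.7 = 46.971%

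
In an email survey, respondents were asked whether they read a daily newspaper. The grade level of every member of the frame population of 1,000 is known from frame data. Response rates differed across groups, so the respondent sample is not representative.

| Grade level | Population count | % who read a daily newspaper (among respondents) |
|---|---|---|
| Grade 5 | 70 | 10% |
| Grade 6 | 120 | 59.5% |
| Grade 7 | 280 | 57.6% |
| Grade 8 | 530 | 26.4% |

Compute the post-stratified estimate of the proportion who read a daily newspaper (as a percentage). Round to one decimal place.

Reweight to the known grade level distribution:
  Grade 5: (70/1,000) × 10 = 0.7
  Grade 6: (120/1,000) × 59.5 = 7.14
  Grade 7: (280/1,000) × 57.6 = 16.128
  Grade 8: (530/1,000) × 26.4 = 13.992
Post-stratified estimate = 37.96 → 38.0%.

38.0%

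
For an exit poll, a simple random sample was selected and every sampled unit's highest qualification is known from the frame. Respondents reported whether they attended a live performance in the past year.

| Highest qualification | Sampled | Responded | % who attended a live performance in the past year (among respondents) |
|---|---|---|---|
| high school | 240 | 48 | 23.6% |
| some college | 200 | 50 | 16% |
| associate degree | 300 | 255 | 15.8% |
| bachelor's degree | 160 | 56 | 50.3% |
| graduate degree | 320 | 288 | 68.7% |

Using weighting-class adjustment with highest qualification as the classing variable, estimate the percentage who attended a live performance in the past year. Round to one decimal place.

35.8%

Class response rates: high school 48/240 = 20%, some college 50/200 = 25%, associate degree 255/300 = 85%, bachelor's degree 56/160 = 35%, graduate degree 288/320 = 90%.
Inverse-response-rate weighting restores each class to its sampled count, so class totals weight by n_sampled:
  high school: 240 × 23.6 = 5664
  some college: 200 × 16 = 3200
  associate degree: 300 × 15.8 = 4740
  bachelor's degree: 160 × 50.3 = 8048
  graduate degree: 320 × 68.7 = 21,984
Adjusted estimate = 43,636 / 1,220 = 35.7672 → 35.8%.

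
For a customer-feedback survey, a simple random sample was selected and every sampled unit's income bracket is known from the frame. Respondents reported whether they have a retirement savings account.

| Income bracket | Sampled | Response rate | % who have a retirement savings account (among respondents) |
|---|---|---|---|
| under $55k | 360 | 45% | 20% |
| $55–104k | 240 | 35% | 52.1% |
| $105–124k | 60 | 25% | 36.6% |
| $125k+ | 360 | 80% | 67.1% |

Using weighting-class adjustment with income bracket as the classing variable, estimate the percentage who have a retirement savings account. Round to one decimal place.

45.2%

Weighting each respondent by the inverse class response rate inflates each class back to its sampled size, so the class weight is n_sampled:
  under $55k: 360 × 20 = 7200
  $55–104k: 240 × 52.1 = 12,504
  $105–124k: 60 × 36.6 = 2196
  $125k+: 360 × 67.1 = 24156
Adjusted estimate = 46,056 / 1,020 = 45.1529 → 45.2%.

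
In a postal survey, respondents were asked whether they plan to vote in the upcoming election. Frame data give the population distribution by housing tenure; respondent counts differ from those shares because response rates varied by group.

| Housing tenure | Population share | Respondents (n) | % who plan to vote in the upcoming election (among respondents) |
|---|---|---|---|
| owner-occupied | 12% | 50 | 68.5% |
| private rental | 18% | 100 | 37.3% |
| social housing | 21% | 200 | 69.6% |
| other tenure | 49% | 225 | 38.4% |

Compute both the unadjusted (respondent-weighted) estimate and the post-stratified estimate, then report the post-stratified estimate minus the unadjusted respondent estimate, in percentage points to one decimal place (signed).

-3.3 percentage points

Without adjustment, the pooled respondent share is:
  (50/575)×68.5 + (100/575)×37.3 + (200/575)×69.6 + (225/575)×38.4 = 51.6783%
Post-stratifying to population shares instead:
  0.12×68.5 + 0.18×37.3 + 0.21×69.6 + 0.49×38.4 = 48.366%
Difference = 48.366 − 51.6783 = -3.3123 pp.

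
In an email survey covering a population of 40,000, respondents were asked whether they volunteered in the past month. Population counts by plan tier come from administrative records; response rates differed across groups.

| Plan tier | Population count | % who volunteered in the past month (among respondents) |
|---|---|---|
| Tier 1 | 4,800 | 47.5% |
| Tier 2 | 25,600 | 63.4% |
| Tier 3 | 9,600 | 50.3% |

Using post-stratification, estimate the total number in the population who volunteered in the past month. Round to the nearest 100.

Each cell contributes its population count × the respondent rate:
  Tier 1: 4,800 × 47.5% = 2280
  Tier 2: 25,600 × 63.4% = 16230.4
  Tier 3: 9,600 × 50.3% = 4828.8
Estimated total = 23339.2 → 23,300.

23,300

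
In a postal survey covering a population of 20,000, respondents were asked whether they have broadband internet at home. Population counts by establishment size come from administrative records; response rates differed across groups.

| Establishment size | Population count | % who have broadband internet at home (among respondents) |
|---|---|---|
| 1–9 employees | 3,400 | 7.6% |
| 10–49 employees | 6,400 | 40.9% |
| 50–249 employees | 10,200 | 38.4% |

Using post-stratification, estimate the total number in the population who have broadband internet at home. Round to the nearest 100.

Estimated count per cell = population count × respondent percentage:
  1–9 employees: 3,400 × 7.6% = 258.4
  10–49 employees: 6,400 × 40.9% = 2617.6
  50–249 employees: 10,200 × 38.4% = 3916.8
Estimated total = 6792.8 → 6,800.

6,800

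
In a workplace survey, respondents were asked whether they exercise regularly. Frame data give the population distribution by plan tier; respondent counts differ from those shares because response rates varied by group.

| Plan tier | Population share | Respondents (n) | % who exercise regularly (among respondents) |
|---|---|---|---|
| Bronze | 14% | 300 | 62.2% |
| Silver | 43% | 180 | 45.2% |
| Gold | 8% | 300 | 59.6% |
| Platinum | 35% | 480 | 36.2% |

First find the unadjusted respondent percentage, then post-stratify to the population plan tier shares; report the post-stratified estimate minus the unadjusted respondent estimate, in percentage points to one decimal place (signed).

-3.7 percentage points

Naive respondent-only estimate (weights = respondent counts):
  (300/1260)×62.2 + (180/1260)×45.2 + (300/1260)×59.6 + (480/1260)×36.2 = 49.2476%
Reweighting by population plan tier shares:
  0.14×62.2 + 0.43×45.2 + 0.08×59.6 + 0.35×36.2 = 45.582%
Difference = 45.582 − 49.2476 = -3.6656 pp.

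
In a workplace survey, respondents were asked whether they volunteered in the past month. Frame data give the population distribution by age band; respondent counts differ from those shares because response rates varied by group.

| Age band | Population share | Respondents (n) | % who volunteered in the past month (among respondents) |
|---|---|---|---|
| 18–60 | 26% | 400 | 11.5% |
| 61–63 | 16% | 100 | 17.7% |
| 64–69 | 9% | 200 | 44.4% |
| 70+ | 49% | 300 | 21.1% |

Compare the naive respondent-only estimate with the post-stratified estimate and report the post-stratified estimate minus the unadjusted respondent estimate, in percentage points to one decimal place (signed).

Without adjustment, the pooled respondent share is:
  (400/1000)×11.5 + (100/1000)×17.7 + (200/1000)×44.4 + (300/1000)×21.1 = 21.58%
Post-stratifying to population shares instead:
  0.26×11.5 + 0.16×17.7 + 0.09×44.4 + 0.49×21.1 = 20.157%
Difference = 20.157 − 21.58 = -1.423 pp.

-1.4 percentage points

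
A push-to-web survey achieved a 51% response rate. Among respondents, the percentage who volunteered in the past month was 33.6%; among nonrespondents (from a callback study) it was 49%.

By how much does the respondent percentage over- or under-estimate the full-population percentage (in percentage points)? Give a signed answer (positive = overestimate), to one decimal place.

Nonresponse fraction = 1 − 0.51 = 0.49.
Bias = (nonresponse fraction) × (respondent percentage − nonrespondent percentage)
     = 0.49 × (33.6 − 49) = 0.49 × -15.4 = -7.546.

-7.5 percentage points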